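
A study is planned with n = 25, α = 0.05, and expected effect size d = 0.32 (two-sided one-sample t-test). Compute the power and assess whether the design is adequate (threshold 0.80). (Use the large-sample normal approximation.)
Power ≈ 0.36; the study is underpowered (power < 0.80)

Power calculation (one-sample t-test, normal approximation):
z_β = d · √n - z_{α/2}
z_β = 0.32 · √25 - 1.960
z_β = 0.32 · 5.000 - 1.960
z_β = -0.360

Power = Φ(z_β) = Φ(-0.360) ≈ 0.359

Effect size d = 0.32 is small by Cohen's convention (0.2/0.5/0.8).

Threshold: power ≥ 0.80 is conventionally adequate.
Power ≈ 0.36 → the study is underpowered (power < 0.80).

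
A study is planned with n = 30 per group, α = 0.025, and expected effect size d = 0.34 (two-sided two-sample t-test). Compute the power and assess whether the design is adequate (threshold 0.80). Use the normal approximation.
Power ≈ 0.18; the study is underpowered (power < 0.80)

Power calculation (two-sample t-test, normal approximation):
z_β = d · √(n/2) - z_{α/2}
z_β = 0.34 · √(30/2) - 2.241
z_β = 0.34 · 3.873 - 2.241
z_β = -0.925

Power = Φ(z_β) = Φ(-0.925) ≈ 0.178

Effect size d = 0.34 is small by Cohen's convention (0.2/0.5/0.8).

Threshold: power ≥ 0.80 is conventionally adequate.
Power ≈ 0.18 → the study is underpowered (power < 0.80).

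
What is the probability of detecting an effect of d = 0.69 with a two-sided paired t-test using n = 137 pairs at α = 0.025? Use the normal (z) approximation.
Power ≈ 1.00

Power calculation (paired t-test, normal approximation):
z_β = d · √n - z_{α/2}
z_β = 0.69 · √137 - 2.241
z_β = 0.69 · 11.705 - 2.241
z_β = 5.835

Power = Φ(z_β) = Φ(5.835) ≈ 1.000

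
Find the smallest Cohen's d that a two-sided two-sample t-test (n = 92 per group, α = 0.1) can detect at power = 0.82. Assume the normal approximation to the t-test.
d ≈ 0.38

Minimum detectable effect (two-sample t-test, normal approximation):
d = (z_{α/2} + z_β) / √(n/2)
d = (1.645 + 0.915) / √(92/2)
d = 2.560 / 6.782
d ≈ 0.38

By Cohen's convention (0.2 small / 0.5 medium / 0.8 large): small effect.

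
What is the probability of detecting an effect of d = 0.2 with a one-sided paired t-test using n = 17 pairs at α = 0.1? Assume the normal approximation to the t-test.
Power ≈ 0.32

Power calculation (paired t-test, normal approximation):
z_β = d · √n - z_α
z_β = 0.2 · √17 - 1.282
z_β = 0.2 · 4.123 - 1.282
z_β = -0.457

Power = Φ(z_β) = Φ(-0.457) ≈ 0.324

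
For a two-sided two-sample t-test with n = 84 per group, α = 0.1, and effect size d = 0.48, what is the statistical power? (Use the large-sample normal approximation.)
Power ≈ 0.93

Power calculation (two-sample t-test, normal approximation):
z_β = d · √(n/2) - z_{α/2}
z_β = 0.48 · √(84/2) - 1.645
z_β = 0.48 · 6.481 - 1.645
z_β = 1.466

Power = Φ(z_β) = Φ(1.466) ≈ 0.929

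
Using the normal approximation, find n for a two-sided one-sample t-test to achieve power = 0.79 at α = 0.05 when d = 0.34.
n = 67

Sample size formula (one-sample t-test, normal approximation):
n = ((z_{α/2} + z_β) / d)²

z_{α/2} = 1.960 (for α = 0.05, two-sided)
z_β = 0.806 (for power = 0.79)
d = 0.34

n = ((1.960 + 0.806) / 0.34)²
n = (8.135)²
n ≈ 66.18
Round up to the next whole number: n = 67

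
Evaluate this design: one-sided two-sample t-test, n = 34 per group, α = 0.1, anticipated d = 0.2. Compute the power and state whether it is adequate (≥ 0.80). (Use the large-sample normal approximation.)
Power ≈ 0.32; the study is underpowered (power < 0.80)

Power calculation (two-sample t-test, normal approximation):
z_β = d · √(n/2) - z_α
z_β = 0.2 · √(34/2) - 1.282
z_β = 0.2 · 4.123 - 1.282
z_β = -0.457

Power = Φ(z_β) = Φ(-0.457) ≈ 0.324

Effect size d = 0.2 is small by Cohen's convention (0.2/0.5/0.8).

Threshold: power ≥ 0.80 is conventionally adequate.
Power ≈ 0.32 → the study is underpowered (power < 0.80).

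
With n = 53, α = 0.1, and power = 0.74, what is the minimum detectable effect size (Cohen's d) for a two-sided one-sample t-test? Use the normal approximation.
d ≈ 0.31

Minimum detectable effect (one-sample t-test, normal approximation):
d = (z_{α/2} + z_β) / √n
d = (1.645 + 0.643) / √53
d = 2.288 / 7.280
d ≈ 0.31

By Cohen's convention (0.2 small / 0.5 medium / 0.8 large): small effect.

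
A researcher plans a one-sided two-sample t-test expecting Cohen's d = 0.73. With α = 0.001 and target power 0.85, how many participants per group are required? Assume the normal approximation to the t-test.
n = 64 per group

Sample size formula (two-sample t-test, normal approximation):
n = 2 · ((z_α + z_β) / d)²

z_α = 3.090 (for α = 0.001, one-sided)
z_β = 1.036 (for power = 0.85)
d = 0.73

n = 2 · ((3.090 + 1.036) / 0.73)²
n = 2 · (5.652)²
n ≈ 63.89
Round up to the next whole number: n = 64 per group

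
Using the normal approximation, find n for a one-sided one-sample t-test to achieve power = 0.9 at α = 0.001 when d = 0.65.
n = 46

Sample size formula (one-sample t-test, normal approximation):
n = ((z_α + z_β) / d)²

z_α = 3.090 (for α = 0.001, one-sided)
z_β = 1.282 (for power = 0.9)
d = 0.65

n = ((3.090 + 1.282) / 0.65)²
n = (6.726)²
n ≈ 45.24
Round up to the next whole number: n = 46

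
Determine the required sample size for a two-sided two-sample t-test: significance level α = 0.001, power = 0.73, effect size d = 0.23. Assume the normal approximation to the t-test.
n = 577 per group

Sample size formula (two-sample t-test, normal approximation):
n = 2 · ((z_{α/2} + z_β) / d)²

z_{α/2} = 3.291 (for α = 0.001, two-sided)
z_β = 0.613 (for power = 0.73)
d = 0.23

n = 2 · ((3.291 + 0.613) / 0.23)²
n = 2 · (16.974)²
n ≈ 576.23
Round up to the next whole number: n = 577 per group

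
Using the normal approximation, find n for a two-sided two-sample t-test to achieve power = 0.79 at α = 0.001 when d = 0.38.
n = 233 per group

Sample size formula (two-sample t-test, normal approximation):
n = 2 · ((z_{α/2} + z_β) / d)²

z_{α/2} = 3.291 (for α = 0.001, two-sided)
z_β = 0.806 (for power = 0.79)
d = 0.38

n = 2 · ((3.291 + 0.806) / 0.38)²
n = 2 · (10.782)²
n ≈ 232.50
Round up to the next whole number: n = 233 per group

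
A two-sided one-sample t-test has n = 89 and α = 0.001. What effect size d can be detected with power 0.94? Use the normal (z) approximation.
d ≈ 0.51

Minimum detectable effect (one-sample t-test, normal approximation):
d = (z_{α/2} + z_β) / √n
d = (3.291 + 1.555) / √89
d = 4.845 / 9.434
d ≈ 0.51

By Cohen's convention (0.2 small / 0.5 medium / 0.8 large): medium effect.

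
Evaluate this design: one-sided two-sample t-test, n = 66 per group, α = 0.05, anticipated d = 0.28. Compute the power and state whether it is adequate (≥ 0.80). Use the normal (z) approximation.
Power ≈ 0.49; the study is underpowered (power < 0.80)

Power calculation (two-sample t-test, normal approximation):
z_β = d · √(n/2) - z_α
z_β = 0.28 · √(66/2) - 1.645
z_β = 0.28 · 5.745 - 1.645
z_β = -0.036

Power = Φ(z_β) = Φ(-0.036) ≈ 0.485

Effect size d = 0.28 is small by Cohen's convention (0.2/0.5/0.8).

Threshold: power ≥ 0.80 is conventionally adequate.
Power ≈ 0.49 → the study is underpowered (power < 0.80).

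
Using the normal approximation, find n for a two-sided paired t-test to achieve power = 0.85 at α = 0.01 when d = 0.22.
n = 270 pairs

Sample size formula (paired t-test, normal approximation):
n = ((z_{α/2} + z_β) / d)²

z_{α/2} = 2.576 (for α = 0.01, two-sided)
z_β = 1.036 (for power = 0.85)
d = 0.22

n = ((2.576 + 1.036) / 0.22)²
n = (16.418)²
n ≈ 269.55
Round up to the next whole number: n = 270 pairs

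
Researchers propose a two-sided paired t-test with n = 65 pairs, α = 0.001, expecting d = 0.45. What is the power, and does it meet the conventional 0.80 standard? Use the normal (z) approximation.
Power ≈ 0.63; the study is underpowered (power < 0.80)

Power calculation (paired t-test, normal approximation):
z_β = d · √n - z_{α/2}
z_β = 0.45 · √65 - 3.291
z_β = 0.45 · 8.062 - 3.291
z_β = 0.337

Power = Φ(z_β) = Φ(0.337) ≈ 0.632

Effect size d = 0.45 is small by Cohen's convention (0.2/0.5/0.8).

Threshold: power ≥ 0.80 is conventionally adequate.
Power ≈ 0.63 → the study is underpowered (power < 0.80).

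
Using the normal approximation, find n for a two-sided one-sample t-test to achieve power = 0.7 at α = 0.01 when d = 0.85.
n = 14

Sample size formula (one-sample t-test, normal approximation):
n = ((z_{α/2} + z_β) / d)²

z_{α/2} = 2.576 (for α = 0.01, two-sided)
z_β = 0.524 (for power = 0.7)
d = 0.85

n = ((2.576 + 0.524) / 0.85)²
n = (3.647)²
n ≈ 13.30
Round up to the next whole number: n = 14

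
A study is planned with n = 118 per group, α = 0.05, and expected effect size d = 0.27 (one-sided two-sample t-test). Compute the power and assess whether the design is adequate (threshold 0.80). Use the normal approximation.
Power ≈ 0.67; the study is underpowered (power < 0.80)

Power calculation (two-sample t-test, normal approximation):
z_β = d · √(n/2) - z_α
z_β = 0.27 · √(118/2) - 1.645
z_β = 0.27 · 7.681 - 1.645
z_β = 0.429

Power = Φ(z_β) = Φ(0.429) ≈ 0.666

Effect size d = 0.27 is small by Cohen's convention (0.2/0.5/0.8).

Threshold: power ≥ 0.80 is conventionally adequate.
Power ≈ 0.67 → the study is underpowered (power < 0.80).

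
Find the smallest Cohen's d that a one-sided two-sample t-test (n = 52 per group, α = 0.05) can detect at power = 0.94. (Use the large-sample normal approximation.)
d ≈ 0.63

Minimum detectable effect (two-sample t-test, normal approximation):
d = (z_α + z_β) / √(n/2)
d = (1.645 + 1.555) / √(52/2)
d = 3.200 / 5.099
d ≈ 0.63

By Cohen's convention (0.2 small / 0.5 medium / 0.8 large): medium effect.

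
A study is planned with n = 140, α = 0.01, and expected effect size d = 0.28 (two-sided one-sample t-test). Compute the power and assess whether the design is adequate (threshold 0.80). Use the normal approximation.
Power ≈ 0.77; the study is underpowered (power < 0.80)

Power calculation (one-sample t-test, normal approximation):
z_β = d · √n - z_{α/2}
z_β = 0.28 · √140 - 2.576
z_β = 0.28 · 11.832 - 2.576
z_β = 0.737

Power = Φ(z_β) = Φ(0.737) ≈ 0.769

Effect size d = 0.28 is small by Cohen's convention (0.2/0.5/0.8).

Threshold: power ≥ 0.80 is conventionally adequate.
Power ≈ 0.77 → the study is underpowered (power < 0.80).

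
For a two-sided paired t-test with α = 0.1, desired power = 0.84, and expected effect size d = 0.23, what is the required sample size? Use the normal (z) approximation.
n = 132 pairs

Sample size formula (paired t-test, normal approximation):
n = ((z_{α/2} + z_β) / d)²

z_{α/2} = 1.645 (for α = 0.1, two-sided)
z_β = 0.994 (for power = 0.84)
d = 0.23

n = ((1.645 + 0.994) / 0.23)²
n = (11.474)²
n ≈ 131.65
Round up to the next whole number: n = 132 pairs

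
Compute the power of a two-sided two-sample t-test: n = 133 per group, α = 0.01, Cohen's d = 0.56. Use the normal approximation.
Power ≈ 0.98

Power calculation (two-sample t-test, normal approximation):
z_β = d · √(n/2) - z_{α/2}
z_β = 0.56 · √(133/2) - 2.576
z_β = 0.56 · 8.155 - 2.576
z_β = 1.991

Power = Φ(z_β) = Φ(1.991) ≈ 0.977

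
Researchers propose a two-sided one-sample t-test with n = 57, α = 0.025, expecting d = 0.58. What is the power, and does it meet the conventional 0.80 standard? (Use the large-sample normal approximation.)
Power ≈ 0.98; the study is adequately powered (power ≥ 0.80)

Power calculation (one-sample t-test, normal approximation):
z_β = d · √n - z_{α/2}
z_β = 0.58 · √57 - 2.241
z_β = 0.58 · 7.550 - 2.241
z_β = 2.138

Power = Φ(z_β) = Φ(2.138) ≈ 0.984

Effect size d = 0.58 is medium by Cohen's convention (0.2/0.5/0.8).

Threshold: power ≥ 0.80 is conventionally adequate.
Power ≈ 0.98 → the study is adequately powered (power ≥ 0.80).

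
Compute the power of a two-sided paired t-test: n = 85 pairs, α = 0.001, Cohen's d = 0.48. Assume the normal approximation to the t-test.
Power ≈ 0.87

Power calculation (paired t-test, normal approximation):
z_β = d · √n - z_{α/2}
z_β = 0.48 · √85 - 3.291
z_β = 0.48 · 9.220 - 3.291
z_β = 1.135

Power = Φ(z_β) = Φ(1.135) ≈ 0.872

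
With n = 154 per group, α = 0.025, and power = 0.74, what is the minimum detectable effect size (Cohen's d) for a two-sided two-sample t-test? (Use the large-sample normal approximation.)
d ≈ 0.33

Minimum detectable effect (two-sample t-test, normal approximation):
d = (z_{α/2} + z_β) / √(n/2)
d = (2.241 + 0.643) / √(154/2)
d = 2.885 / 8.775
d ≈ 0.33

By Cohen's convention (0.2 small / 0.5 medium / 0.8 large): small effect.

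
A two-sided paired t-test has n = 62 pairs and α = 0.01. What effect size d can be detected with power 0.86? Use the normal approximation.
d ≈ 0.46

Minimum detectable effect (paired t-test, normal approximation):
d = (z_{α/2} + z_β) / √n
d = (2.576 + 1.080) / √62
d = 3.656 / 7.874
d ≈ 0.46

By Cohen's convention (0.2 small / 0.5 medium / 0.8 large): small effect.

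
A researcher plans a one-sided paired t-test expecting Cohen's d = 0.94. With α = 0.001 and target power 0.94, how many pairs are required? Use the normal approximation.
n = 25 pairs

Sample size formula (paired t-test, normal approximation):
n = ((z_α + z_β) / d)²

z_α = 3.090 (for α = 0.001, one-sided)
z_β = 1.555 (for power = 0.94)
d = 0.94

n = ((3.090 + 1.555) / 0.94)²
n = (4.941)²
n ≈ 24.41
Round up to the next whole number: n = 25 pairs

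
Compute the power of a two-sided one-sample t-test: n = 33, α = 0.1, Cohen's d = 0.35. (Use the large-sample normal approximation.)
Power ≈ 0.64

Power calculation (one-sample t-test, normal approximation):
z_β = d · √n - z_{α/2}
z_β = 0.35 · √33 - 1.645
z_β = 0.35 · 5.745 - 1.645
z_β = 0.366

Power = Φ(z_β) = Φ(0.366) ≈ 0.643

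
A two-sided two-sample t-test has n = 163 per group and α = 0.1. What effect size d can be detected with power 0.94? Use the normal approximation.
d ≈ 0.35

Minimum detectable effect (two-sample t-test, normal approximation):
d = (z_{α/2} + z_β) / √(n/2)
d = (1.645 + 1.555) / √(163/2)
d = 3.200 / 9.028
d ≈ 0.35

By Cohen's convention (0.2 small / 0.5 medium / 0.8 large): small effect.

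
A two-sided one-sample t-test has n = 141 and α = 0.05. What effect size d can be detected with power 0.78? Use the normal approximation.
d ≈ 0.23

Minimum detectable effect (one-sample t-test, normal approximation):
d = (z_{α/2} + z_β) / √n
d = (1.960 + 0.772) / √141
d = 2.732 / 11.874
d ≈ 0.23

By Cohen's convention (0.2 small / 0.5 medium / 0.8 large): small effect.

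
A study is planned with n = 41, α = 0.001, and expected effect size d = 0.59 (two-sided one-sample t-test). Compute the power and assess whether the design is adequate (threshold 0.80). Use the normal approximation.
Power ≈ 0.69; the study is underpowered (power < 0.80)

Power calculation (one-sample t-test, normal approximation):
z_β = d · √n - z_{α/2}
z_β = 0.59 · √41 - 3.291
z_β = 0.59 · 6.403 - 3.291
z_β = 0.487

Power = Φ(z_β) = Φ(0.487) ≈ 0.687

Effect size d = 0.59 is medium by Cohen's convention (0.2/0.5/0.8).

Threshold: power ≥ 0.80 is conventionally adequate.
Power ≈ 0.69 → the study is underpowered (power < 0.80).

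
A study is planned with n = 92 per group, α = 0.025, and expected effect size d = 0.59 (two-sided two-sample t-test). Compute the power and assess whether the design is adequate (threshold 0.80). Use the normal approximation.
Power ≈ 0.96; the study is adequately powered (power ≥ 0.80)

Power calculation (two-sample t-test, normal approximation):
z_β = d · √(n/2) - z_{α/2}
z_β = 0.59 · √(92/2) - 2.241
z_β = 0.59 · 6.782 - 2.241
z_β = 1.760

Power = Φ(z_β) = Φ(1.760) ≈ 0.961

Effect size d = 0.59 is medium by Cohen's convention (0.2/0.5/0.8).

Threshold: power ≥ 0.80 is conventionally adequate.
Power ≈ 0.96 → the study is adequately powered (power ≥ 0.80).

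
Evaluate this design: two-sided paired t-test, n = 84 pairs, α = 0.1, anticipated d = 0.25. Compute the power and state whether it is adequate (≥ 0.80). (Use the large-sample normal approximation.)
Power ≈ 0.74; the study is underpowered (power < 0.80)

Power calculation (paired t-test, normal approximation):
z_β = d · √n - z_{α/2}
z_β = 0.25 · √84 - 1.645
z_β = 0.25 · 9.165 - 1.645
z_β = 0.646

Power = Φ(z_β) = Φ(0.646) ≈ 0.741

Effect size d = 0.25 is small by Cohen's convention (0.2/0.5/0.8).

Threshold: power ≥ 0.80 is conventionally adequate.
Power ≈ 0.74 → the study is underpowered (power < 0.80).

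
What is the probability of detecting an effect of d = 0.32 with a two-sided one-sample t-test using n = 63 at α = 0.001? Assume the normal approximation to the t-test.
Power ≈ 0.23

Power calculation (one-sample t-test, normal approximation):
z_β = d · √n - z_{α/2}
z_β = 0.32 · √63 - 3.291
z_β = 0.32 · 7.937 - 3.291
z_β = -0.751

Power = Φ(z_β) = Φ(-0.751) ≈ 0.226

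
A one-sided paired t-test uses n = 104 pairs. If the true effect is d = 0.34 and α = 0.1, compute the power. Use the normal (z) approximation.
Power ≈ 0.99

Power calculation (paired t-test, normal approximation):
z_β = d · √n - z_α
z_β = 0.34 · √104 - 1.282
z_β = 0.34 · 10.198 - 1.282
z_β = 2.186

Power = Φ(z_β) = Φ(2.186) ≈ 0.986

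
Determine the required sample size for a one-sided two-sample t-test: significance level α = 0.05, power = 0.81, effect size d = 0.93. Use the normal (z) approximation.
n = 15 per group

Sample size formula (two-sample t-test, normal approximation):
n = 2 · ((z_α + z_β) / d)²

z_α = 1.645 (for α = 0.05, one-sided)
z_β = 0.878 (for power = 0.81)
d = 0.93

n = 2 · ((1.645 + 0.878) / 0.93)²
n = 2 · (2.713)²
n ≈ 14.72
Round up to the next whole number: n = 15 per group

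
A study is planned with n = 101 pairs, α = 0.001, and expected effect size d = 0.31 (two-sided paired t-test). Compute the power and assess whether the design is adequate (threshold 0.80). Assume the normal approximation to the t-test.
Power ≈ 0.43; the study is underpowered (power < 0.80)

Power calculation (paired t-test, normal approximation):
z_β = d · √n - z_{α/2}
z_β = 0.31 · √101 - 3.291
z_β = 0.31 · 10.050 - 3.291
z_β = -0.175

Power = Φ(z_β) = Φ(-0.175) ≈ 0.431

Effect size d = 0.31 is small by Cohen's convention (0.2/0.5/0.8).

Threshold: power ≥ 0.80 is conventionally adequate.
Power ≈ 0.43 → the study is underpowered (power < 0.80).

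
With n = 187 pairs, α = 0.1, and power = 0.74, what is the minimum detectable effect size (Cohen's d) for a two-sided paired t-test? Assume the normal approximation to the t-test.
d ≈ 0.17

Minimum detectable effect (paired t-test, normal approximation):
d = (z_{α/2} + z_β) / √n
d = (1.645 + 0.643) / √187
d = 2.288 / 13.675
d ≈ 0.17

By Cohen's convention (0.2 small / 0.5 medium / 0.8 large): very small effect.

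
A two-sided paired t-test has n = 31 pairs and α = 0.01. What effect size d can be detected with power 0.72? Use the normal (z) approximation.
d ≈ 0.57

Minimum detectable effect (paired t-test, normal approximation):
d = (z_{α/2} + z_β) / √n
d = (2.576 + 0.583) / √31
d = 3.159 / 5.568
d ≈ 0.57

By Cohen's convention (0.2 small / 0.5 medium / 0.8 large): medium effect.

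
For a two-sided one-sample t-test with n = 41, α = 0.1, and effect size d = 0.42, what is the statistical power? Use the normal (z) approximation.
Power ≈ 0.85

Power calculation (one-sample t-test, normal approximation):
z_β = d · √n - z_{α/2}
z_β = 0.42 · √41 - 1.645
z_β = 0.42 · 6.403 - 1.645
z_β = 1.044

Power = Φ(z_β) = Φ(1.044) ≈ 0.852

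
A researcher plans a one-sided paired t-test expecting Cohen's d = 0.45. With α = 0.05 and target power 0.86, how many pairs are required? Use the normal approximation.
n = 37 pairs

Sample size formula (paired t-test, normal approximation):
n = ((z_α + z_β) / d)²

z_α = 1.645 (for α = 0.05, one-sided)
z_β = 1.080 (for power = 0.86)
d = 0.45

n = ((1.645 + 1.080) / 0.45)²
n = (6.056)²
n ≈ 36.68
Round up to the next whole number: n = 37 pairs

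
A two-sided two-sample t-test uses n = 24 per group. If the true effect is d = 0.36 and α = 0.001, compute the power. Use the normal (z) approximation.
Power ≈ 0.02

Power calculation (two-sample t-test, normal approximation):
z_β = d · √(n/2) - z_{α/2}
z_β = 0.36 · √(24/2) - 3.291
z_β = 0.36 · 3.464 - 3.291
z_β = -2.043

Power = Φ(z_β) = Φ(-2.043) ≈ 0.021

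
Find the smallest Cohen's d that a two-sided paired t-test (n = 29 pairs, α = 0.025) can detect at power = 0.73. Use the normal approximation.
d ≈ 0.53

Minimum detectable effect (paired t-test, normal approximation):
d = (z_{α/2} + z_β) / √n
d = (2.241 + 0.613) / √29
d = 2.854 / 5.385
d ≈ 0.53

By Cohen's convention (0.2 small / 0.5 medium / 0.8 large): medium effect.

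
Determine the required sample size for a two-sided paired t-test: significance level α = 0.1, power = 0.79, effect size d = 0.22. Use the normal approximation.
n = 125 pairs

Sample size formula (paired t-test, normal approximation):
n = ((z_{α/2} + z_β) / d)²

z_{α/2} = 1.645 (for α = 0.1, two-sided)
z_β = 0.806 (for power = 0.79)
d = 0.22

n = ((1.645 + 0.806) / 0.22)²
n = (11.141)²
n ≈ 124.12
Round up to the next whole number: n = 125 pairs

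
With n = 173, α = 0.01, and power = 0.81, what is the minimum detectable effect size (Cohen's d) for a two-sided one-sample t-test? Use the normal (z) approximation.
d ≈ 0.26

Minimum detectable effect (one-sample t-test, normal approximation):
d = (z_{α/2} + z_β) / √n
d = (2.576 + 0.878) / √173
d = 3.454 / 13.153
d ≈ 0.26

By Cohen's convention (0.2 small / 0.5 medium / 0.8 large): small effect.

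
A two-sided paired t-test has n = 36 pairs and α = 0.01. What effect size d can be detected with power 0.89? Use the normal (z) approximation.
d ≈ 0.63

Minimum detectable effect (paired t-test, normal approximation):
d = (z_{α/2} + z_β) / √n
d = (2.576 + 1.227) / √36
d = 3.802 / 6.000
d ≈ 0.63

By Cohen's convention (0.2 small / 0.5 medium / 0.8 large): medium effect.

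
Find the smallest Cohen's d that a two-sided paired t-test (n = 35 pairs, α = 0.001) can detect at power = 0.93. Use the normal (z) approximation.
d ≈ 0.81

Minimum detectable effect (paired t-test, normal approximation):
d = (z_{α/2} + z_β) / √n
d = (3.291 + 1.476) / √35
d = 4.766 / 5.916
d ≈ 0.81

By Cohen's convention (0.2 small / 0.5 medium / 0.8 large): large effect.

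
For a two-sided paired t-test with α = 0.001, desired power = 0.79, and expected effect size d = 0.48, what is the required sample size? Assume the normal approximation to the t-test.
n = 73 pairs

Sample size formula (paired t-test, normal approximation):
n = ((z_{α/2} + z_β) / d)²

z_{α/2} = 3.291 (for α = 0.001, two-sided)
z_β = 0.806 (for power = 0.79)
d = 0.48

n = ((3.291 + 0.806) / 0.48)²
n = (8.535)²
n ≈ 72.85
Round up to the next whole number: n = 73 pairs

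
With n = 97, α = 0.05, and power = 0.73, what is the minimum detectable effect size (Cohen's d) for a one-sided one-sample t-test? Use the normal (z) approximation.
d ≈ 0.23

Minimum detectable effect (one-sample t-test, normal approximation):
d = (z_α + z_β) / √n
d = (1.645 + 0.613) / √97
d = 2.258 / 9.849
d ≈ 0.23

By Cohen's convention (0.2 small / 0.5 medium / 0.8 large): small effect.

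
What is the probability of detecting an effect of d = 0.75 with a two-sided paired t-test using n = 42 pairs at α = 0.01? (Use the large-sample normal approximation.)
Power ≈ 0.99

Power calculation (paired t-test, normal approximation):
z_β = d · √n - z_{α/2}
z_β = 0.75 · √42 - 2.576
z_β = 0.75 · 6.481 - 2.576
z_β = 2.285

Power = Φ(z_β) = Φ(2.285) ≈ 0.989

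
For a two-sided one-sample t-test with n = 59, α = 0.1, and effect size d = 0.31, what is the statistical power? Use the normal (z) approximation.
Power ≈ 0.77

Power calculation (one-sample t-test, normal approximation):
z_β = d · √n - z_{α/2}
z_β = 0.31 · √59 - 1.645
z_β = 0.31 · 7.681 - 1.645
z_β = 0.736

Power = Φ(z_β) = Φ(0.736) ≈ 0.769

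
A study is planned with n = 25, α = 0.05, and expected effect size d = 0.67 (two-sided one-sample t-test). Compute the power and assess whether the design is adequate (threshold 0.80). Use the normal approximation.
Power ≈ 0.92; the study is adequately powered (power ≥ 0.80)

Power calculation (one-sample t-test, normal approximation):
z_β = d · √n - z_{α/2}
z_β = 0.67 · √25 - 1.960
z_β = 0.67 · 5.000 - 1.960
z_β = 1.390

Power = Φ(z_β) = Φ(1.390) ≈ 0.918

Effect size d = 0.67 is medium by Cohen's convention (0.2/0.5/0.8).

Threshold: power ≥ 0.80 is conventionally adequate.
Power ≈ 0.92 → the study is adequately powered (power ≥ 0.80).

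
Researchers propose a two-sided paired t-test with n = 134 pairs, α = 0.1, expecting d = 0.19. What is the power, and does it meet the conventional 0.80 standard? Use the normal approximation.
Power ≈ 0.71; the study is underpowered (power < 0.80)

Power calculation (paired t-test, normal approximation):
z_β = d · √n - z_{α/2}
z_β = 0.19 · √134 - 1.645
z_β = 0.19 · 11.576 - 1.645
z_β = 0.555

Power = Φ(z_β) = Φ(0.555) ≈ 0.710

Effect size d = 0.19 is very small by Cohen's convention (0.2/0.5/0.8).

Threshold: power ≥ 0.80 is conventionally adequate.
Power ≈ 0.71 → the study is underpowered (power < 0.80).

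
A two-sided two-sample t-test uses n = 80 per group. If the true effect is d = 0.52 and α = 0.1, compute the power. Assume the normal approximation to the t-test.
Power ≈ 0.95

Power calculation (two-sample t-test, normal approximation):
z_β = d · √(n/2) - z_{α/2}
z_β = 0.52 · √(80/2) - 1.645
z_β = 0.52 · 6.325 - 1.645
z_β = 1.644

Power = Φ(z_β) = Φ(1.644) ≈ 0.950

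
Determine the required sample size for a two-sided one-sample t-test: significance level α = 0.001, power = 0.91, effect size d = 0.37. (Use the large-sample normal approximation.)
n = 157

Sample size formula (one-sample t-test, normal approximation):
n = ((z_{α/2} + z_β) / d)²

z_{α/2} = 3.291 (for α = 0.001, two-sided)
z_β = 1.341 (for power = 0.91)
d = 0.37

n = ((3.291 + 1.341) / 0.37)²
n = (12.519)²
n ≈ 156.73
Round up to the next whole number: n = 157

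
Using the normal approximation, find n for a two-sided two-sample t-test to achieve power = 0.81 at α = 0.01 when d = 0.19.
n = 661 per group

Sample size formula (two-sample t-test, normal approximation):
n = 2 · ((z_{α/2} + z_β) / d)²

z_{α/2} = 2.576 (for α = 0.01, two-sided)
z_β = 0.878 (for power = 0.81)
d = 0.19

n = 2 · ((2.576 + 0.878) / 0.19)²
n = 2 · (18.179)²
n ≈ 660.95
Round up to the next whole number: n = 661 per group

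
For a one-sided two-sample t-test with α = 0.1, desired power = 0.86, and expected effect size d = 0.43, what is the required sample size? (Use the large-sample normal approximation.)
n = 61 per group

Sample size formula (two-sample t-test, normal approximation):
n = 2 · ((z_α + z_β) / d)²

z_α = 1.282 (for α = 0.1, one-sided)
z_β = 1.080 (for power = 0.86)
d = 0.43

n = 2 · ((1.282 + 1.080) / 0.43)²
n = 2 · (5.493)²
n ≈ 60.35
Round up to the next whole number: n = 61 per group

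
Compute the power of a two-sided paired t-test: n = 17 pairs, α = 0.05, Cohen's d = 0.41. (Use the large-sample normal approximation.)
Power ≈ 0.39

Power calculation (paired t-test, normal approximation):
z_β = d · √n - z_{α/2}
z_β = 0.41 · √17 - 1.960
z_β = 0.41 · 4.123 - 1.960
z_β = -0.269

Power = Φ(z_β) = Φ(-0.269) ≈ 0.394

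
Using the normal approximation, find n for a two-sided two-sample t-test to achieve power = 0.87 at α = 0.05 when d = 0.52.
n = 71 per group

Sample size formula (two-sample t-test, normal approximation):
n = 2 · ((z_{α/2} + z_β) / d)²

z_{α/2} = 1.960 (for α = 0.05, two-sided)
z_β = 1.126 (for power = 0.87)
d = 0.52

n = 2 · ((1.960 + 1.126) / 0.52)²
n = 2 · (5.935)²
n ≈ 70.45
Round up to the next whole number: n = 71 per group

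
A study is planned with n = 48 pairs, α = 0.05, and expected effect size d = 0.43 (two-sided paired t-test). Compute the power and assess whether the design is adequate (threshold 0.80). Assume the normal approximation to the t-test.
Power ≈ 0.85; the study is adequately powered (power ≥ 0.80)

Power calculation (paired t-test, normal approximation):
z_β = d · √n - z_{α/2}
z_β = 0.43 · √48 - 1.960
z_β = 0.43 · 6.928 - 1.960
z_β = 1.019

Power = Φ(z_β) = Φ(1.019) ≈ 0.846

Effect size d = 0.43 is small by Cohen's convention (0.2/0.5/0.8).

Threshold: power ≥ 0.80 is conventionally adequate.
Power ≈ 0.85 → the study is adequately powered (power ≥ 0.80).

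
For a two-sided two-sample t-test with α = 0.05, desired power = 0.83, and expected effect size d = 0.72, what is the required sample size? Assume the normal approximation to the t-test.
n = 33 per group

Sample size formula (two-sample t-test, normal approximation):
n = 2 · ((z_{α/2} + z_β) / d)²

z_{α/2} = 1.960 (for α = 0.05, two-sided)
z_β = 0.954 (for power = 0.83)
d = 0.72

n = 2 · ((1.960 + 0.954) / 0.72)²
n = 2 · (4.047)²
n ≈ 32.76
Round up to the next whole number: n = 33 per group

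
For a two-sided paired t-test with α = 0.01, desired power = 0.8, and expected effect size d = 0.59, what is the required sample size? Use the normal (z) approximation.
n = 34 pairs

Sample size formula (paired t-test, normal approximation):
n = ((z_{α/2} + z_β) / d)²

z_{α/2} = 2.576 (for α = 0.01, two-sided)
z_β = 0.842 (for power = 0.8)
d = 0.59

n = ((2.576 + 0.842) / 0.59)²
n = (5.793)²
n ≈ 33.56
Round up to the next whole number: n = 34 pairs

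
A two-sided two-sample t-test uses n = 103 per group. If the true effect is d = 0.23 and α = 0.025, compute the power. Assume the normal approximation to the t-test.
Power ≈ 0.28

Power calculation (two-sample t-test, normal approximation):
z_β = d · √(n/2) - z_{α/2}
z_β = 0.23 · √(103/2) - 2.241
z_β = 0.23 · 7.176 - 2.241
z_β = -0.591

Power = Φ(z_β) = Φ(-0.591) ≈ 0.277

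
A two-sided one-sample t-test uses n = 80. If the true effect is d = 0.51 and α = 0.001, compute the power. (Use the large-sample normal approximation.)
Power ≈ 0.90

Power calculation (one-sample t-test, normal approximation):
z_β = d · √n - z_{α/2}
z_β = 0.51 · √80 - 3.291
z_β = 0.51 · 8.944 - 3.291
z_β = 1.271

Power = Φ(z_β) = Φ(1.271) ≈ 0.898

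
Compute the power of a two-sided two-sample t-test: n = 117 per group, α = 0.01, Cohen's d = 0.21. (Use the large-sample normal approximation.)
Power ≈ 0.17

Power calculation (two-sample t-test, normal approximation):
z_β = d · √(n/2) - z_{α/2}
z_β = 0.21 · √(117/2) - 2.576
z_β = 0.21 · 7.649 - 2.576
z_β = -0.970

Power = Φ(z_β) = Φ(-0.970) ≈ 0.166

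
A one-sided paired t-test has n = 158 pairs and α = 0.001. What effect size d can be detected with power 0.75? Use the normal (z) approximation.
d ≈ 0.30

Minimum detectable effect (paired t-test, normal approximation):
d = (z_α + z_β) / √n
d = (3.090 + 0.674) / √158
d = 3.765 / 12.570
d ≈ 0.30

By Cohen's convention (0.2 small / 0.5 medium / 0.8 large): small effect.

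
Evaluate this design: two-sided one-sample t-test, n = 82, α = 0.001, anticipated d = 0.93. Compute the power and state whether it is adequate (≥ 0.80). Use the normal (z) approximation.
Power ≈ 1.00; the study is adequately powered (power ≥ 0.80)

Power calculation (one-sample t-test, normal approximation):
z_β = d · √n - z_{α/2}
z_β = 0.93 · √82 - 3.291
z_β = 0.93 · 9.055 - 3.291
z_β = 5.131

Power = Φ(z_β) = Φ(5.131) ≈ 1.000

Effect size d = 0.93 is large by Cohen's convention (0.2/0.5/0.8).

Threshold: power ≥ 0.80 is conventionally adequate.
Power ≈ 1.00 → the study is adequately powered (power ≥ 0.80).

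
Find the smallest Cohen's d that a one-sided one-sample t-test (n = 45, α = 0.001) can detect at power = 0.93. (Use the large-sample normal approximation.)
d ≈ 0.68

Minimum detectable effect (one-sample t-test, normal approximation):
d = (z_α + z_β) / √n
d = (3.090 + 1.476) / √45
d = 4.566 / 6.708
d ≈ 0.68

By Cohen's convention (0.2 small / 0.5 medium / 0.8 large): medium effect.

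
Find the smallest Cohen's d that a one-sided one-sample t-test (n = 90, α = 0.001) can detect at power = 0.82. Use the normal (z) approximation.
d ≈ 0.42

Minimum detectable effect (one-sample t-test, normal approximation):
d = (z_α + z_β) / √n
d = (3.090 + 0.915) / √90
d = 4.006 / 9.487
d ≈ 0.42

By Cohen's convention (0.2 small / 0.5 medium / 0.8 large): small effect.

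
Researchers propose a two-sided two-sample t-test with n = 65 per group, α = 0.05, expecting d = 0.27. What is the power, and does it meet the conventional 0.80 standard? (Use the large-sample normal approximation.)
Power ≈ 0.34; the study is underpowered (power < 0.80)

Power calculation (two-sample t-test, normal approximation):
z_β = d · √(n/2) - z_{α/2}
z_β = 0.27 · √(65/2) - 1.960
z_β = 0.27 · 5.701 - 1.960
z_β = -0.421

Power = Φ(z_β) = Φ(-0.421) ≈ 0.337

Effect size d = 0.27 is small by Cohen's convention (0.2/0.5/0.8).

Threshold: power ≥ 0.80 is conventionally adequate.
Power ≈ 0.34 → the study is underpowered (power < 0.80).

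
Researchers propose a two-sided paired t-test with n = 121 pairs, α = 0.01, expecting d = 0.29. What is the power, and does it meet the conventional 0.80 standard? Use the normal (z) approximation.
Power ≈ 0.73; the study is underpowered (power < 0.80)

Power calculation (paired t-test, normal approximation):
z_β = d · √n - z_{α/2}
z_β = 0.29 · √121 - 2.576
z_β = 0.29 · 11.000 - 2.576
z_β = 0.614

Power = Φ(z_β) = Φ(0.614) ≈ 0.730

Effect size d = 0.29 is small by Cohen's convention (0.2/0.5/0.8).

Threshold: power ≥ 0.80 is conventionally adequate.
Power ≈ 0.73 → the study is underpowered (power < 0.80).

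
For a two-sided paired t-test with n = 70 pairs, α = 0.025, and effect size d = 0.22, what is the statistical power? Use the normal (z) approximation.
Power ≈ 0.34

Power calculation (paired t-test, normal approximation):
z_β = d · √n - z_{α/2}
z_β = 0.22 · √70 - 2.241
z_β = 0.22 · 8.367 - 2.241
z_β = -0.401

Power = Φ(z_β) = Φ(-0.401) ≈ 0.344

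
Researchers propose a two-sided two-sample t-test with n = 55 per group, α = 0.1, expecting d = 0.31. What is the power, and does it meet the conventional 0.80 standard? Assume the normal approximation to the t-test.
Power ≈ 0.49; the study is underpowered (power < 0.80)

Power calculation (two-sample t-test, normal approximation):
z_β = d · √(n/2) - z_{α/2}
z_β = 0.31 · √(55/2) - 1.645
z_β = 0.31 · 5.244 - 1.645
z_β = -0.019

Power = Φ(z_β) = Φ(-0.019) ≈ 0.492

Effect size d = 0.31 is small by Cohen's convention (0.2/0.5/0.8).

Threshold: power ≥ 0.80 is conventionally adequate.
Power ≈ 0.49 → the study is underpowered (power < 0.80).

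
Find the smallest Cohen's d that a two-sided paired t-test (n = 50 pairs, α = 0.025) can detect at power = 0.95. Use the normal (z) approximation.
d ≈ 0.55

Minimum detectable effect (paired t-test, normal approximation):
d = (z_{α/2} + z_β) / √n
d = (2.241 + 1.645) / √50
d = 3.886 / 7.071
d ≈ 0.55

By Cohen's convention (0.2 small / 0.5 medium / 0.8 large): medium effect.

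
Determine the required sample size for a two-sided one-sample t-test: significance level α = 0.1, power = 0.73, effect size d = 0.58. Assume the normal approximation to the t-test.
n = 16

Sample size formula (one-sample t-test, normal approximation):
n = ((z_{α/2} + z_β) / d)²

z_{α/2} = 1.645 (for α = 0.1, two-sided)
z_β = 0.613 (for power = 0.73)
d = 0.58

n = ((1.645 + 0.613) / 0.58)²
n = (3.893)²
n ≈ 15.16
Round up to the next whole number: n = 16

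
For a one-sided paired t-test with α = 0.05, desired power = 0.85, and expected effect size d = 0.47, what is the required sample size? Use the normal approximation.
n = 33 pairs

Sample size formula (paired t-test, normal approximation):
n = ((z_α + z_β) / d)²

z_α = 1.645 (for α = 0.05, one-sided)
z_β = 1.036 (for power = 0.85)
d = 0.47

n = ((1.645 + 1.036) / 0.47)²
n = (5.704)²
n ≈ 32.54
Round up to the next whole number: n = 33 pairs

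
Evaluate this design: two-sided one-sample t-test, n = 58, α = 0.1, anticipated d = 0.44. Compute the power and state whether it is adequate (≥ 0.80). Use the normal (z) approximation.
Power ≈ 0.96; the study is adequately powered (power ≥ 0.80)

Power calculation (one-sample t-test, normal approximation):
z_β = d · √n - z_{α/2}
z_β = 0.44 · √58 - 1.645
z_β = 0.44 · 7.616 - 1.645
z_β = 1.706

Power = Φ(z_β) = Φ(1.706) ≈ 0.956

Effect size d = 0.44 is small by Cohen's convention (0.2/0.5/0.8).

Threshold: power ≥ 0.80 is conventionally adequate.
Power ≈ 0.96 → the study is adequately powered (power ≥ 0.80).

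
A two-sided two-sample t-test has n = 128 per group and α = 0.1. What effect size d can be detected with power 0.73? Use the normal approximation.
d ≈ 0.28

Minimum detectable effect (two-sample t-test, normal approximation):
d = (z_{α/2} + z_β) / √(n/2)
d = (1.645 + 0.613) / √(128/2)
d = 2.258 / 8.000
d ≈ 0.28

By Cohen's convention (0.2 small / 0.5 medium / 0.8 large): small effect.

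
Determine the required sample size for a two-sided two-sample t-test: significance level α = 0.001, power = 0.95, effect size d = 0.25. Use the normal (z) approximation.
n = 780 per group

Sample size formula (two-sample t-test, normal approximation):
n = 2 · ((z_{α/2} + z_β) / d)²

z_{α/2} = 3.291 (for α = 0.001, two-sided)
z_β = 1.645 (for power = 0.95)
d = 0.25

n = 2 · ((3.291 + 1.645) / 0.25)²
n = 2 · (19.744)²
n ≈ 779.65
Round up to the next whole number: n = 780 per group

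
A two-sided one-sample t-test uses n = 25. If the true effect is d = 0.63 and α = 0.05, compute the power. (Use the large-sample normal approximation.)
Power ≈ 0.88

Power calculation (one-sample t-test, normal approximation):
z_β = d · √n - z_{α/2}
z_β = 0.63 · √25 - 1.960
z_β = 0.63 · 5.000 - 1.960
z_β = 1.190

Power = Φ(z_β) = Φ(1.190) ≈ 0.883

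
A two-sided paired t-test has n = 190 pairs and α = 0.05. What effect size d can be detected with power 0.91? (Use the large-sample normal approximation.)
d ≈ 0.24

Minimum detectable effect (paired t-test, normal approximation):
d = (z_{α/2} + z_β) / √n
d = (1.960 + 1.341) / √190
d = 3.301 / 13.784
d ≈ 0.24

By Cohen's convention (0.2 small / 0.5 medium / 0.8 large): small effect.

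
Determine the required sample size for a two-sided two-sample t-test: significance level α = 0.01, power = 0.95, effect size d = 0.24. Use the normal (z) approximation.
n = 619 per group

Sample size formula (two-sample t-test, normal approximation):
n = 2 · ((z_{α/2} + z_β) / d)²

z_{α/2} = 2.576 (for α = 0.01, two-sided)
z_β = 1.645 (for power = 0.95)
d = 0.24

n = 2 · ((2.576 + 1.645) / 0.24)²
n = 2 · (17.588)²
n ≈ 618.68
Round up to the next whole number: n = 619 per group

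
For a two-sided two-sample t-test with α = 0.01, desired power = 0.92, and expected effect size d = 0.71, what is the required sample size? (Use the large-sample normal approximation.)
n = 63 per group

Sample size formula (two-sample t-test, normal approximation):
n = 2 · ((z_{α/2} + z_β) / d)²

z_{α/2} = 2.576 (for α = 0.01, two-sided)
z_β = 1.405 (for power = 0.92)
d = 0.71

n = 2 · ((2.576 + 1.405) / 0.71)²
n = 2 · (5.607)²
n ≈ 62.88
Round up to the next whole number: n = 63 per group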